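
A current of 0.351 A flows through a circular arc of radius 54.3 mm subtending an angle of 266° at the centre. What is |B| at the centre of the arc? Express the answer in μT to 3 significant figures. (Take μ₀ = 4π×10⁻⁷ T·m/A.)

The Biot–Savart field of a circular arc at its centre is B = μ₀Iφ/(4πR), with φ = 4.643 rad.
B = (4π×10⁻⁷ × 0.351 × 4.643) / (4π × 0.0543) = 3.00×10⁻⁶ T.

B ≈ 3.00 μT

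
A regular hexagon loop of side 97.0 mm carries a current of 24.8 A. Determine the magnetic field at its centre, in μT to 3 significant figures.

B ≈ 177 μT

Each side is a finite straight segment at perpendicular distance d = a/(2 tan(π/6)) = 0.084 m from the centre, with end-angles ±π/6.
One side contributes B₁ = (μ₀I/4πd)·2 sin(π/6) = 2.95×10⁻⁵ T.
All 6 sides add in the same direction: B = 6 × 2.95×10⁻⁵ = 1.77×10⁻⁴ T.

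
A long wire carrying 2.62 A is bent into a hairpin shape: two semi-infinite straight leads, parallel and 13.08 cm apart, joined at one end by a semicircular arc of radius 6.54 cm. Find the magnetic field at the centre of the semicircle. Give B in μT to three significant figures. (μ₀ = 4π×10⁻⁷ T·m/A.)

The semicircular arc contributes B_arc = μ₀I·π/(4πR) = μ₀I/(4R) = 1.26×10⁻⁵ T.
Each semi-infinite lead is at perpendicular distance R = 0.0654 m from the centre, with the perpendicular foot at its near end, so it contributes μ₀I/(4πR); both point the same way, together 8.01×10⁻⁶ T.
Arc and leads all point the same direction: B = 1.26×10⁻⁵ + 8.01×10⁻⁶ = 2.06×10⁻⁵ T.

B ≈ 20.6 μT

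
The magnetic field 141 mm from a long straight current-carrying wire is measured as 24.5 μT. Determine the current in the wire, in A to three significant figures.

For a long straight wire B = μ₀I/(2πd), so I = 2πdB/μ₀.
I = 2π × 0.141 × 2.45×10⁻⁵ / (4π×10⁻⁷) = 17.3 A.

I ≈ 17.3 A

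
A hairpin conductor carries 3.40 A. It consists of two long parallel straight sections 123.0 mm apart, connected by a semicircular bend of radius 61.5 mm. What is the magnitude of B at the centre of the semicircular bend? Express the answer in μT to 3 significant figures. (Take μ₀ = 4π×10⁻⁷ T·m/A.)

The semicircular arc contributes B_arc = μ₀I·π/(4πR) = μ₀I/(4R) = 1.74×10⁻⁵ T.
Each semi-infinite lead is at perpendicular distance R = 0.0615 m from the centre, with the perpendicular foot at its near end, so it contributes μ₀I/(4πR); both point the same way, together 1.11×10⁻⁵ T.
Arc and leads all point the same direction: B = 1.74×10⁻⁵ + 1.11×10⁻⁵ = 2.84×10⁻⁵ T.

B ≈ 28.4 μT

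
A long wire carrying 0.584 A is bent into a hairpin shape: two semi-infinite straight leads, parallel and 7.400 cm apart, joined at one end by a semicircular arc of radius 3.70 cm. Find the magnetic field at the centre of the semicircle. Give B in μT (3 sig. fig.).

B ≈ 8.12 μT

The semicircular arc contributes B_arc = μ₀I·π/(4πR) = μ₀I/(4R) = 4.96×10⁻⁶ T.
Each semi-infinite lead is at perpendicular distance R = 0.037 m from the centre, with the perpendicular foot at its near end, so it contributes μ₀I/(4πR); both point the same way, together 3.16×10⁻⁶ T.
Arc and leads all point the same direction: B = 4.96×10⁻⁶ + 3.16×10⁻⁶ = 8.12×10⁻⁶ T.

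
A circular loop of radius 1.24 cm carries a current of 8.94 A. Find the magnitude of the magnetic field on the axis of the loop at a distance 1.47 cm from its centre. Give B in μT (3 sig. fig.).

B ≈ 121 μT

On the axis of a circular loop, B = μ₀IR² / [2(R²+z²)^(3/2)].
R² + z² = (0.0124)² + (0.0147)² = 0.0003699 m², and (R²+z²)^(3/2) = 7.11×10⁻⁶ m³.
B = (4π×10⁻⁷ × 8.94 × 0.0001538) / (2 × 7.11×10⁻⁶) = 1.21×10⁻⁴ T.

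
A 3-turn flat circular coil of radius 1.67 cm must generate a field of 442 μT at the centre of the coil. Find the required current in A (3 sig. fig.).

For an N-turn coil, B = Nμ₀I/(2R) with R = 0.0167 m, so I = 2RB/(Nμ₀) = 2 × 0.0167 × 4.42×10⁻⁴ / (3 × 4π×10⁻⁷) = 3.92 A.

I ≈ 3.92 A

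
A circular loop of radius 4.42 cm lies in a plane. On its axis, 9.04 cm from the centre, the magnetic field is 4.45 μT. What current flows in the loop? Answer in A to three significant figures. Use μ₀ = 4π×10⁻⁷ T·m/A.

On the axis of a loop, B = μ₀IR²/[2(R²+z²)^(3/2)], so I = 2B(R²+z²)^(3/2)/(μ₀R²).
R² + z² = 0.001954 + 0.008172 = 0.01013 m²; raised to 3/2 gives 1.02×10⁻³ m³.
I = 2 × 4.45×10⁻⁶ × 1.02×10⁻³ / (1.26×10⁻⁶ × 0.001954) = 3.69 A.

I ≈ 3.69 A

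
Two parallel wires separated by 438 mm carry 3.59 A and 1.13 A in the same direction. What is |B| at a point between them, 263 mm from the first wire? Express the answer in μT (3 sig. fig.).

Each long wire gives B = μ₀I/(2πd). Distances are d₁ = 0.263 m and d₂ = 0.175 m.
B₁ = 2.73×10⁻⁶ T, B₂ = 1.29×10⁻⁶ T.
Between parallel currents the two contributions point in opposite directions, so they subtract. B = |B₁ − B₂| = |2.73×10⁻⁶ − 1.29×10⁻⁶| = 1.44×10⁻⁶ T.

B ≈ 1.44 μT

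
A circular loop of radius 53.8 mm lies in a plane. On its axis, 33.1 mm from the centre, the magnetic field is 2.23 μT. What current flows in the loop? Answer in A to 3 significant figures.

On the axis of a loop, B = μ₀IR²/[2(R²+z²)^(3/2)], so I = 2B(R²+z²)^(3/2)/(μ₀R²).
R² + z² = 0.002894 + 0.001096 = 0.00399 m²; raised to 3/2 gives 2.52×10⁻⁴ m³.
I = 2 × 2.23×10⁻⁶ × 2.52×10⁻⁴ / (1.26×10⁻⁶ × 0.002894) = 0.309 A.

I ≈ 0.309 A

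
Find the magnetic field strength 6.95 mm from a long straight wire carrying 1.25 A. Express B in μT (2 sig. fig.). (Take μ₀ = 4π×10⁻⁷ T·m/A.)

B ≈ 36 μT

For an infinitely long straight wire, B = μ₀I/(2πd).
B = (4π×10⁻⁷ × 1.25) / (2π × 0.00695) = 3.60×10⁻⁵ T.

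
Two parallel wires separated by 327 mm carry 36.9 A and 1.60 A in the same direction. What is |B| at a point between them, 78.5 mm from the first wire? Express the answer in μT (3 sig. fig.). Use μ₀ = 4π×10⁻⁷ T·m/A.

Each long wire gives B = μ₀I/(2πd). Distances are d₁ = 0.0785 m and d₂ = 0.2485 m.
B₁ = 9.40×10⁻⁵ T, B₂ = 1.29×10⁻⁶ T.
Between parallel currents the two contributions point in opposite directions, so they subtract. B = |B₁ − B₂| = |9.40×10⁻⁵ − 1.29×10⁻⁶| = 9.27×10⁻⁵ T.

B ≈ 92.7 μT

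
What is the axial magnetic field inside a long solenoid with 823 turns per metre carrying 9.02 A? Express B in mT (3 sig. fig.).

B ≈ 9.33 mT

Inside a long solenoid, B = μ₀nI with n = 823 turns/m.
B = 4π×10⁻⁷ × 823 × 9.02 = 9.33×10⁻³ T.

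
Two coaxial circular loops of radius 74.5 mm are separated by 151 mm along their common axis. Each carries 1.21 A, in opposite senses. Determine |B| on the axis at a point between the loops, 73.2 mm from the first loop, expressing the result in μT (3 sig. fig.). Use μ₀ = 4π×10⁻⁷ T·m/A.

Each loop contributes B = μ₀IR²/[2(R²+z²)^(3/2)] on the axis, with z measured from that loop.
Loop 1 (z = 0.0732 m): B₁ = 3.70×10⁻⁶ T. Loop 2 (z = 0.0778 m): B₂ = 3.38×10⁻⁶ T.
The fields oppose: B = |B₁ − B₂| = 3.28×10⁻⁷ T.

B ≈ 0.328 μT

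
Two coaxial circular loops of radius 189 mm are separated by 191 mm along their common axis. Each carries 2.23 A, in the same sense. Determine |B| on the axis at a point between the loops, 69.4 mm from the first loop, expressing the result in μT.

B ≈ 10.5 μT

Each loop contributes B = μ₀IR²/[2(R²+z²)^(3/2)] on the axis, with z measured from that loop.
Loop 1 (z = 0.0694 m): B₁ = 6.13×10⁻⁶ T. Loop 2 (z = 0.1216 m): B₂ = 4.41×10⁻⁶ T.
The fields add: B = B₁ + B₂ = 1.05×10⁻⁵ T.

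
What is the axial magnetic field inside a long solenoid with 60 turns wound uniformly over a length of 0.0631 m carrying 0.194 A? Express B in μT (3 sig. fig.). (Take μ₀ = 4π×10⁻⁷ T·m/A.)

Inside a long solenoid, B = μ₀nI with n = 950.9 turns/m.
B = 4π×10⁻⁷ × 950.9 × 0.194 = 2.32×10⁻⁴ T.

B ≈ 232 μT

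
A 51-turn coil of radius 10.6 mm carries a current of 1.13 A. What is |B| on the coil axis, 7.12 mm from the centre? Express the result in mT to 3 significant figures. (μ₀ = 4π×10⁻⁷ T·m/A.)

B ≈ 1.95 mT

For an N-turn flat coil, B = Nμ₀IR²/[2(R²+z²)^(3/2)] with R = 0.0106 m, z = 0.00712 m.
B = 51 × 3.83×10⁻⁵ T = 1.95×10⁻³ T.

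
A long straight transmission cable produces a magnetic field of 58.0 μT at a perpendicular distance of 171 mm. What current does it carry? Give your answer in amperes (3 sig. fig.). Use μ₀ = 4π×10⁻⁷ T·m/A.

For a long straight wire B = μ₀I/(2πd), so I = 2πdB/μ₀.
I = 2π × 0.171 × 5.80×10⁻⁵ / (4π×10⁻⁷) = 49.6 A.

I ≈ 49.6 A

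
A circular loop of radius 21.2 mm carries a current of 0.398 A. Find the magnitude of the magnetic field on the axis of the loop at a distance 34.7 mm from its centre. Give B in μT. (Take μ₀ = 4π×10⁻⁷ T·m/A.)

On the axis of a circular loop, B = μ₀IR² / [2(R²+z²)^(3/2)].
R² + z² = (0.0212)² + (0.0347)² = 0.001654 m², and (R²+z²)^(3/2) = 6.72×10⁻⁵ m³.
B = (4π×10⁻⁷ × 0.398 × 0.0004494) / (2 × 6.72×10⁻⁵) = 1.67×10⁻⁶ T.

B ≈ 1.67 μT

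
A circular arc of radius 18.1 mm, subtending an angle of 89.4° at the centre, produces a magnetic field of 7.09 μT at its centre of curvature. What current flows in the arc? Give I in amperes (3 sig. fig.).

I ≈ 0.822 A

For a circular arc, B = μ₀Iφ/(4πR) with φ in radians; here φ = 1.56 rad.
So I = 4πRB/(μ₀φ) = 4π × 0.0181 × 7.09×10⁻⁶ / (4π×10⁻⁷ × 1.56) = 0.822 A.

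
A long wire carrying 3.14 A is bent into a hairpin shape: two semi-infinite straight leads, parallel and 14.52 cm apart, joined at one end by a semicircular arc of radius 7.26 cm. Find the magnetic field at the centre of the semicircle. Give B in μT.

B ≈ 22.2 μT

The semicircular arc contributes B_arc = μ₀I·π/(4πR) = μ₀I/(4R) = 1.36×10⁻⁵ T.
Each semi-infinite lead is at perpendicular distance R = 0.0726 m from the centre, with the perpendicular foot at its near end, so it contributes μ₀I/(4πR); both point the same way, together 8.65×10⁻⁶ T.
Arc and leads all point the same direction: B = 1.36×10⁻⁵ + 8.65×10⁻⁶ = 2.22×10⁻⁵ T.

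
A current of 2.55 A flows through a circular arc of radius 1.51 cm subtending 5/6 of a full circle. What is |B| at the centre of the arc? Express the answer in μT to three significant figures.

The Biot–Savart field of a circular arc at its centre is B = μ₀Iφ/(4πR), with φ = 5.236 rad.
B = (4π×10⁻⁷ × 2.55 × 5.236) / (4π × 0.0151) = 8.84×10⁻⁵ T.

B ≈ 88.4 μT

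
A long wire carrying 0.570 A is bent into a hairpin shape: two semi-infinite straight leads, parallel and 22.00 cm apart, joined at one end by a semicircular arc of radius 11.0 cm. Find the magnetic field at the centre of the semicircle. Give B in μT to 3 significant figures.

B ≈ 2.66 μT

The semicircular arc contributes B_arc = μ₀I·π/(4πR) = μ₀I/(4R) = 1.63×10⁻⁶ T.
Each semi-infinite lead is at perpendicular distance R = 0.11 m from the centre, with the perpendicular foot at its near end, so it contributes μ₀I/(4πR); both point the same way, together 1.04×10⁻⁶ T.
Arc and leads all point the same direction: B = 1.63×10⁻⁶ + 1.04×10⁻⁶ = 2.66×10⁻⁶ T.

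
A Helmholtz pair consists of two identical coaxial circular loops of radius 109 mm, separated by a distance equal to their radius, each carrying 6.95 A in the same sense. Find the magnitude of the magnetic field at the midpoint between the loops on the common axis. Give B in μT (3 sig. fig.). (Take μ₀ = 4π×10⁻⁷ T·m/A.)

Each loop contributes B = μ₀IR²/[2(R²+z²)^(3/2)] on the axis, with z measured from that loop.
Loop 1 (z = 0.0545 m): B₁ = 2.87×10⁻⁵ T. Loop 2 (z = 0.0545 m): B₂ = 2.87×10⁻⁵ T.
The fields add: B = B₁ + B₂ = 5.73×10⁻⁵ T.

B ≈ 57.3 μT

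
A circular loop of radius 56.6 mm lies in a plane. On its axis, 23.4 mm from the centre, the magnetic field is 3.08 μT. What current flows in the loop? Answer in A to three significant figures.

On the axis of a loop, B = μ₀IR²/[2(R²+z²)^(3/2)], so I = 2B(R²+z²)^(3/2)/(μ₀R²).
R² + z² = 0.003204 + 0.0005476 = 0.003751 m²; raised to 3/2 gives 2.30×10⁻⁴ m³.
I = 2 × 3.08×10⁻⁶ × 2.30×10⁻⁴ / (1.26×10⁻⁶ × 0.003204) = 0.352 A.

I ≈ 0.352 A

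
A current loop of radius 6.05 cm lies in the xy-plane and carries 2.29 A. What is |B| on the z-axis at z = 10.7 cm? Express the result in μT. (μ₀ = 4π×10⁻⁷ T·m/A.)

On the axis of a circular loop, B = μ₀IR² / [2(R²+z²)^(3/2)].
R² + z² = (0.0605)² + (0.107)² = 0.01511 m², and (R²+z²)^(3/2) = 1.86×10⁻³ m³.
B = (4π×10⁻⁷ × 2.29 × 0.00366) / (2 × 1.86×10⁻³) = 2.84×10⁻⁶ T.

B ≈ 2.84 μT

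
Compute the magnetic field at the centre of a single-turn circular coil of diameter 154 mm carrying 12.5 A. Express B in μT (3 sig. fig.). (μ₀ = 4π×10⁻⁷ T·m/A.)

At the centre of a circular loop the Biot–Savart law gives B = μ₀I/(2R) (so R = 0.077 m).
B = (4π×10⁻⁷ × 12.5) / (2 × 0.077) = 1.02×10⁻⁴ T.

B ≈ 102 μT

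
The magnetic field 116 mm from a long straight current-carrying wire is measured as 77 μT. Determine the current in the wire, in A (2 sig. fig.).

For a long straight wire B = μ₀I/(2πd), so I = 2πdB/μ₀.
I = 2π × 0.116 × 7.70×10⁻⁵ / (4π×10⁻⁷) = 44.7 A.

I ≈ 45 A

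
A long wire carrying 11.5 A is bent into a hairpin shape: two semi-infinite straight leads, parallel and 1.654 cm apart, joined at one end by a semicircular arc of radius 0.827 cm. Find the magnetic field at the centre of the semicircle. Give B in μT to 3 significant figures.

B ≈ 715 μT

The semicircular arc contributes B_arc = μ₀I·π/(4πR) = μ₀I/(4R) = 4.37×10⁻⁴ T.
Each semi-infinite lead is at perpendicular distance R = 0.00827 m from the centre, with the perpendicular foot at its near end, so it contributes μ₀I/(4πR); both point the same way, together 2.78×10⁻⁴ T.
Arc and leads all point the same direction: B = 4.37×10⁻⁴ + 2.78×10⁻⁴ = 7.15×10⁻⁴ T.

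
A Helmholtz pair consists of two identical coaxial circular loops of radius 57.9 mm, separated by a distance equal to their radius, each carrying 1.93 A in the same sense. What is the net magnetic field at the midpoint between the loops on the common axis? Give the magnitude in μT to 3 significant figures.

B ≈ 30.0 μT

Each loop contributes B = μ₀IR²/[2(R²+z²)^(3/2)] on the axis, with z measured from that loop.
Loop 1 (z = 0.02895 m): B₁ = 1.50×10⁻⁵ T. Loop 2 (z = 0.02895 m): B₂ = 1.50×10⁻⁵ T.
The fields add: B = B₁ + B₂ = 3.00×10⁻⁵ T.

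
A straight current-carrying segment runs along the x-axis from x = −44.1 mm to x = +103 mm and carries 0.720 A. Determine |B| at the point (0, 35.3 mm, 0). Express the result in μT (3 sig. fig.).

B ≈ 3.52 μT

For a finite straight segment, B = (μ₀I/4πd)(sinθ₁ + sinθ₂), where θ₁, θ₂ are the angles from the perpendicular to each end.
The perpendicular distance is d = 0.0353 m; the end-offsets along the wire are a = 0.0441 m and b = 0.103 m.
sinθ₁ = 0.0441/√(0.0441²+0.0353²) = 0.7807; sinθ₂ = 0.103/√(0.103²+0.0353²) = 0.9460.
B = (4π×10⁻⁷ × 0.720) / (4π × 0.0353) × (0.7807 + 0.9460) = 3.52×10⁻⁶ T.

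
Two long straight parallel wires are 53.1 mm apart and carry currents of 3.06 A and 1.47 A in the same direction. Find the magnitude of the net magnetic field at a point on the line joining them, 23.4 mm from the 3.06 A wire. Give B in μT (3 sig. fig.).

B ≈ 16.3 μT

Each long wire gives B = μ₀I/(2πd). Distances are d₁ = 0.0234 m and d₂ = 0.0297 m.
B₁ = 2.62×10⁻⁵ T, B₂ = 9.90×10⁻⁶ T.
Between parallel currents the two contributions point in opposite directions, so they subtract. B = |B₁ − B₂| = |2.62×10⁻⁵ − 9.90×10⁻⁶| = 1.63×10⁻⁵ T.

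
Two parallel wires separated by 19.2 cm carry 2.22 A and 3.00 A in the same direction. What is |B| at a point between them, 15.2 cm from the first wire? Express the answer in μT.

B ≈ 12.1 μT

Each long wire gives B = μ₀I/(2πd). Distances are d₁ = 0.152 m and d₂ = 0.04 m.
B₁ = 2.92×10⁻⁶ T, B₂ = 1.50×10⁻⁵ T.
Between parallel currents the two contributions point in opposite directions, so they subtract. B = |B₁ − B₂| = |2.92×10⁻⁶ − 1.50×10⁻⁵| = 1.21×10⁻⁵ T.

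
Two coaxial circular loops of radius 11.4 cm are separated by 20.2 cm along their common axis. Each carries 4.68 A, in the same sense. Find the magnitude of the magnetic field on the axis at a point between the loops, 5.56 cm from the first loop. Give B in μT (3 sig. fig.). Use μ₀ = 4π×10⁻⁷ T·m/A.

B ≈ 24.7 μT

Each loop contributes B = μ₀IR²/[2(R²+z²)^(3/2)] on the axis, with z measured from that loop.
Loop 1 (z = 0.0556 m): B₁ = 1.87×10⁻⁵ T. Loop 2 (z = 0.1464 m): B₂ = 5.98×10⁻⁶ T.
The fields add: B = B₁ + B₂ = 2.47×10⁻⁵ T.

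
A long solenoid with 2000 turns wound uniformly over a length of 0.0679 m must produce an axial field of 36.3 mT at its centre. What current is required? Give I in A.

Inside a long solenoid B = μ₀nI with n = 2.946×10⁴ m⁻¹, so I = B/(μ₀n).
I = 3.63×10⁻² / (4π×10⁻⁷ × 2.946×10⁴) = 0.981 A.

I ≈ 0.981 A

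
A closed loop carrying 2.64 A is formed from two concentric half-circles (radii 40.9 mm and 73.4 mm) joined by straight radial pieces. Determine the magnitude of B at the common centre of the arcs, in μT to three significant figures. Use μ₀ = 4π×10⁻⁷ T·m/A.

The radial connectors point toward the centre, so dl × r̂ = 0 and they contribute nothing.
Each semicircle gives μ₀I/(4R): inner arc 2.03×10⁻⁵ T, outer arc 1.13×10⁻⁵ T.
The two arcs carry current in opposite angular senses, so their fields oppose: B = |2.03×10⁻⁵ − 1.13×10⁻⁵| = 8.98×10⁻⁶ T.

B ≈ 8.98 μT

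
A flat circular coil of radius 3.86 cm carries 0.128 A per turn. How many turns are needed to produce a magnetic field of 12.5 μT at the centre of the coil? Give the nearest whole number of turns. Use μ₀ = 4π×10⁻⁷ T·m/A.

N = 6

For an N-turn coil, B = Nμ₀I/(2R). A single turn gives B₁ = 2.08×10⁻⁶ T with R = 0.0386 m.
N = B/B₁ = 1.25×10⁻⁵ / 2.08×10⁻⁶ = 6.00.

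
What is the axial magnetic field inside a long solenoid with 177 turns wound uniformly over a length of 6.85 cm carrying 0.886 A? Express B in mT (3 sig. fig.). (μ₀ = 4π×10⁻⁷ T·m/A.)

Inside a long solenoid, B = μ₀nI with n = 2584 turns/m.
B = 4π×10⁻⁷ × 2584 × 0.886 = 2.88×10⁻³ T.

B ≈ 2.88 mT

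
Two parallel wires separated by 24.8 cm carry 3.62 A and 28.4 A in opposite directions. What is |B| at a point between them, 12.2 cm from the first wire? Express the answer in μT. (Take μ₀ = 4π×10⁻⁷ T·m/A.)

Each long wire gives B = μ₀I/(2πd). Distances are d₁ = 0.122 m and d₂ = 0.126 m.
B₁ = 5.93×10⁻⁶ T, B₂ = 4.51×10⁻⁵ T.
Between antiparallel currents both contributions point the same way, so they add. B = B₁ + B₂ = 5.93×10⁻⁶ + 4.51×10⁻⁵ = 5.10×10⁻⁵ T.

B ≈ 51.0 μT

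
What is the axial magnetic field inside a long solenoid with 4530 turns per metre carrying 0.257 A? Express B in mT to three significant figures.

Inside a long solenoid, B = μ₀nI with n = 4530 turns/m.
B = 4π×10⁻⁷ × 4530 × 0.257 = 1.46×10⁻³ T.

B ≈ 1.46 mT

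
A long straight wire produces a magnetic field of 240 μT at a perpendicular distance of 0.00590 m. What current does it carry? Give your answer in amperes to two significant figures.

I ≈ 7.1 A

For a long straight wire B = μ₀I/(2πd), so I = 2πdB/μ₀.
I = 2π × 0.0059 × 2.40×10⁻⁴ / (4π×10⁻⁷) = 7.08 A.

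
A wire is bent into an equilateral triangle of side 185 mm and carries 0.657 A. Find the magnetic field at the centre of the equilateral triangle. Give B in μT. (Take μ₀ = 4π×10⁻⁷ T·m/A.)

Each side is a finite straight segment at perpendicular distance d = a/(2 tan(π/3)) = 0.0534 m from the centre, with end-angles ±π/3.
One side contributes B₁ = (μ₀I/4πd)·2 sin(π/3) = 2.13×10⁻⁶ T.
All 3 sides add in the same direction: B = 3 × 2.13×10⁻⁶ = 6.39×10⁻⁶ T.

B ≈ 6.39 μT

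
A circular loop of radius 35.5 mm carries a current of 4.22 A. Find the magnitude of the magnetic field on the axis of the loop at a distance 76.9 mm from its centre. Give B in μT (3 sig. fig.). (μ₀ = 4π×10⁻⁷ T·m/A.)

B ≈ 5.50 μT

On the axis of a circular loop, B = μ₀IR² / [2(R²+z²)^(3/2)].
R² + z² = (0.0355)² + (0.0769)² = 0.007174 m², and (R²+z²)^(3/2) = 6.08×10⁻⁴ m³.
B = (4π×10⁻⁷ × 4.22 × 0.00126) / (2 × 6.08×10⁻⁴) = 5.50×10⁻⁶ T.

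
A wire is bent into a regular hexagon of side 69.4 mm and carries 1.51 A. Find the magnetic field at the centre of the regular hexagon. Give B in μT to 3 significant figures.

B ≈ 15.1 μT

Each side is a finite straight segment at perpendicular distance d = a/(2 tan(π/6)) = 0.0601 m from the centre, with end-angles ±π/6.
One side contributes B₁ = (μ₀I/4πd)·2 sin(π/6) = 2.51×10⁻⁶ T.
All 6 sides add in the same direction: B = 6 × 2.51×10⁻⁶ = 1.51×10⁻⁵ T.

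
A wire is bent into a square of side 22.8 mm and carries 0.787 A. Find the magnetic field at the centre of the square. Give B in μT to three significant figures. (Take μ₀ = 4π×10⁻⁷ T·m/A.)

Each side is a finite straight segment at perpendicular distance d = a/(2 tan(π/4)) = 0.0114 m from the centre, with end-angles ±π/4.
One side contributes B₁ = (μ₀I/4πd)·2 sin(π/4) = 9.76×10⁻⁶ T.
All 4 sides add in the same direction: B = 4 × 9.76×10⁻⁶ = 3.91×10⁻⁵ T.

B ≈ 39.1 μT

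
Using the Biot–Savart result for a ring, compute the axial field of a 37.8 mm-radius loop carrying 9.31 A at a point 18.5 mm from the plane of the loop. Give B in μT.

On the axis of a circular loop, B = μ₀IR² / [2(R²+z²)^(3/2)].
R² + z² = (0.0378)² + (0.0185)² = 0.001771 m², and (R²+z²)^(3/2) = 7.45×10⁻⁵ m³.
B = (4π×10⁻⁷ × 9.31 × 0.001429) / (2 × 7.45×10⁻⁵) = 1.12×10⁻⁴ T.

B ≈ 112 μT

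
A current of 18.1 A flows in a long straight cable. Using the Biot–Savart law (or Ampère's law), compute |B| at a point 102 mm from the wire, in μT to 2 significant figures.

B ≈ 35 μT

For an infinitely long straight wire, B = μ₀I/(2πd).
B = (4π×10⁻⁷ × 18.1) / (2π × 0.102) = 3.55×10⁻⁵ T.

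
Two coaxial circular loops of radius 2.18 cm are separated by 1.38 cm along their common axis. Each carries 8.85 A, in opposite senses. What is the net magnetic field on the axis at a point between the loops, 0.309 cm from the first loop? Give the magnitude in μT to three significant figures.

B ≈ 63.2 μT

Each loop contributes B = μ₀IR²/[2(R²+z²)^(3/2)] on the axis, with z measured from that loop.
Loop 1 (z = 0.00309 m): B₁ = 2.48×10⁻⁴ T. Loop 2 (z = 0.01071 m): B₂ = 1.84×10⁻⁴ T.
The fields oppose: B = |B₁ − B₂| = 6.32×10⁻⁵ T.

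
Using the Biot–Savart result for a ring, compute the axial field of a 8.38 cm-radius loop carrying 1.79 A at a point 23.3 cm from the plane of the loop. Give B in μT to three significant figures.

B ≈ 0.520 μT

On the axis of a circular loop, B = μ₀IR² / [2(R²+z²)^(3/2)].
R² + z² = (0.0838)² + (0.233)² = 0.06131 m², and (R²+z²)^(3/2) = 1.52×10⁻² m³.
B = (4π×10⁻⁷ × 1.79 × 0.007022) / (2 × 1.52×10⁻²) = 5.20×10⁻⁷ T.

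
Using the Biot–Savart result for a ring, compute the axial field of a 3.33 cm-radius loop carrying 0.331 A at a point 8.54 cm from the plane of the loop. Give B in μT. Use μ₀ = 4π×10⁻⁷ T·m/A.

B ≈ 0.299 μT

On the axis of a circular loop, B = μ₀IR² / [2(R²+z²)^(3/2)].
R² + z² = (0.0333)² + (0.0854)² = 0.008402 m², and (R²+z²)^(3/2) = 7.70×10⁻⁴ m³.
B = (4π×10⁻⁷ × 0.331 × 0.001109) / (2 × 7.70×10⁻⁴) = 2.99×10⁻⁷ T.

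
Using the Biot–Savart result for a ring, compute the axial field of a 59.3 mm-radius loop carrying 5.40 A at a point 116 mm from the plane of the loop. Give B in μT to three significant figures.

B ≈ 5.40 μT

On the axis of a circular loop, B = μ₀IR² / [2(R²+z²)^(3/2)].
R² + z² = (0.0593)² + (0.116)² = 0.01697 m², and (R²+z²)^(3/2) = 2.21×10⁻³ m³.
B = (4π×10⁻⁷ × 5.40 × 0.003516) / (2 × 2.21×10⁻³) = 5.40×10⁻⁶ T.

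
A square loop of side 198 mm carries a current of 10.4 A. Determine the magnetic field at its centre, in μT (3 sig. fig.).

B ≈ 59.4 μT

Each side is a finite straight segment at perpendicular distance d = a/(2 tan(π/4)) = 0.099 m from the centre, with end-angles ±π/4.
One side contributes B₁ = (μ₀I/4πd)·2 sin(π/4) = 1.49×10⁻⁵ T.
All 4 sides add in the same direction: B = 4 × 1.49×10⁻⁵ = 5.94×10⁻⁵ T.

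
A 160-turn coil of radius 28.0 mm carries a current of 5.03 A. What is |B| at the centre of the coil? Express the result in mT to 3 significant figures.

B ≈ 18.1 mT

For an N-turn flat coil, B = Nμ₀I/(2R) with R = 0.028 m.
B = 160 × 1.13×10⁻⁴ T = 1.81×10⁻² T.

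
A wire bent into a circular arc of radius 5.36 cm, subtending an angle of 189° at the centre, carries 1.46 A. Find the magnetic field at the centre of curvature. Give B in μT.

The Biot–Savart field of a circular arc at its centre is B = μ₀Iφ/(4πR), with φ = 3.299 rad.
B = (4π×10⁻⁷ × 1.46 × 3.299) / (4π × 0.0536) = 8.99×10⁻⁶ T.

B ≈ 8.99 μT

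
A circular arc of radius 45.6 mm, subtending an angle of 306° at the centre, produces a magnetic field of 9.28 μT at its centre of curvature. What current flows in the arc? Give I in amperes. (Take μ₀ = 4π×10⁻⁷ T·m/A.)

I ≈ 0.792 A

For a circular arc, B = μ₀Iφ/(4πR) with φ in radians; here φ = 5.341 rad.
So I = 4πRB/(μ₀φ) = 4π × 0.0456 × 9.28×10⁻⁶ / (4π×10⁻⁷ × 5.341) = 0.792 A.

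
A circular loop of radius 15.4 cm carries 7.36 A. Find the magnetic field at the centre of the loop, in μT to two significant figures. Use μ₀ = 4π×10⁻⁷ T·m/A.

At the centre of a circular loop the Biot–Savart law gives B = μ₀I/(2R).
B = (4π×10⁻⁷ × 7.36) / (2 × 0.154) = 3.00×10⁻⁵ T.

B ≈ 30 μT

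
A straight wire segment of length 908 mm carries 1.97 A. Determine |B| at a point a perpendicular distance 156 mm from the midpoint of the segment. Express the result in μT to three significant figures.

For a finite straight segment, B = (μ₀I/4πd)(sinθ₁ + sinθ₂), where θ₁, θ₂ are the angles from the perpendicular to each end.
The perpendicular from the point meets the wire at its midpoint, so each end is L/2 = 0.454 m away along the wire.
sinθ₁ = 0.454/√(0.454²+0.156²) = 0.9457; sinθ₂ = 0.454/√(0.454²+0.156²) = 0.9457.
B = (4π×10⁻⁷ × 1.97) / (4π × 0.156) × (0.9457 + 0.9457) = 2.39×10⁻⁶ T.

B ≈ 2.39 μT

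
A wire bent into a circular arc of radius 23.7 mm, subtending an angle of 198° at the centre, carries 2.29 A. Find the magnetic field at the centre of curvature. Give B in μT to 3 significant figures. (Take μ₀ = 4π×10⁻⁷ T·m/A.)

The Biot–Savart field of a circular arc at its centre is B = μ₀Iφ/(4πR), with φ = 3.456 rad.
B = (4π×10⁻⁷ × 2.29 × 3.456) / (4π × 0.0237) = 3.34×10⁻⁵ T.

B ≈ 33.4 μT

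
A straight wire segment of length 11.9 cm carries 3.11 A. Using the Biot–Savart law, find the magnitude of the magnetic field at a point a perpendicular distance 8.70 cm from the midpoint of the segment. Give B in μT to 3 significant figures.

B ≈ 4.04 μT

For a finite straight segment, B = (μ₀I/4πd)(sinθ₁ + sinθ₂), where θ₁, θ₂ are the angles from the perpendicular to each end.
The perpendicular from the point meets the wire at its midpoint, so each end is L/2 = 0.0595 m away along the wire.
sinθ₁ = 0.0595/√(0.0595²+0.087²) = 0.5645; sinθ₂ = 0.0595/√(0.0595²+0.087²) = 0.5645.
B = (4π×10⁻⁷ × 3.11) / (4π × 0.087) × (0.5645 + 0.5645) = 4.04×10⁻⁶ T.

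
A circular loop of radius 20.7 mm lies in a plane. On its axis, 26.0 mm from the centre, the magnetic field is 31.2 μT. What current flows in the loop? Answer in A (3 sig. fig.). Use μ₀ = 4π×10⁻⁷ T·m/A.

I ≈ 4.25 A

On the axis of a loop, B = μ₀IR²/[2(R²+z²)^(3/2)], so I = 2B(R²+z²)^(3/2)/(μ₀R²).
R² + z² = 0.0004285 + 0.000676 = 0.001104 m²; raised to 3/2 gives 3.67×10⁻⁵ m³.
I = 2 × 3.12×10⁻⁵ × 3.67×10⁻⁵ / (1.26×10⁻⁶ × 0.0004285) = 4.25 A.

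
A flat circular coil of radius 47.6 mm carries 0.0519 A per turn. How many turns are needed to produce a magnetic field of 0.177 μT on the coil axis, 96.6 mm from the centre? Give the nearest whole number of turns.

For an N-turn coil, B = Nμ₀IR²/[2(R²+z²)^(3/2)]. A single turn gives B₁ = 5.92×10⁻⁸ T with R = 0.0476 m, z = 0.0966 m.
N = B/B₁ = 1.77×10⁻⁷ / 5.92×10⁻⁸ = 2.99.

N = 3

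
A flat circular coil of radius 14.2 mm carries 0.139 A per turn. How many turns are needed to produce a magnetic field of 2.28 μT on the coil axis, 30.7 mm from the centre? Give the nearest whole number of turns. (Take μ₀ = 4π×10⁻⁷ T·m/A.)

For an N-turn coil, B = Nμ₀IR²/[2(R²+z²)^(3/2)]. A single turn gives B₁ = 4.55×10⁻⁷ T with R = 0.0142 m, z = 0.0307 m.
N = B/B₁ = 2.28×10⁻⁶ / 4.55×10⁻⁷ = 5.01.

N = 5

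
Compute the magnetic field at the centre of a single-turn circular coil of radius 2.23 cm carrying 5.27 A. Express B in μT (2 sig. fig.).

At the centre of a circular loop the Biot–Savart law gives B = μ₀I/(2R).
B = (4π×10⁻⁷ × 5.27) / (2 × 0.0223) = 1.48×10⁻⁴ T.

B ≈ 150 μT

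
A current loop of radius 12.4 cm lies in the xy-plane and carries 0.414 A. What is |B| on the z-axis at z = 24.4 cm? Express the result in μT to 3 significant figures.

On the axis of a circular loop, B = μ₀IR² / [2(R²+z²)^(3/2)].
R² + z² = (0.124)² + (0.244)² = 0.07491 m², and (R²+z²)^(3/2) = 2.05×10⁻² m³.
B = (4π×10⁻⁷ × 0.414 × 0.01538) / (2 × 2.05×10⁻²) = 1.95×10⁻⁷ T.

B ≈ 0.195 μT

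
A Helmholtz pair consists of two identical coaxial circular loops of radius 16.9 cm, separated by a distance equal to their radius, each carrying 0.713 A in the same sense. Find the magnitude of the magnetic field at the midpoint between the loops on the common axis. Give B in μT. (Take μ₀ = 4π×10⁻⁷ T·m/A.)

Each loop contributes B = μ₀IR²/[2(R²+z²)^(3/2)] on the axis, with z measured from that loop.
Loop 1 (z = 0.0845 m): B₁ = 1.90×10⁻⁶ T. Loop 2 (z = 0.0845 m): B₂ = 1.90×10⁻⁶ T.
The fields add: B = B₁ + B₂ = 3.79×10⁻⁶ T.

B ≈ 3.79 μT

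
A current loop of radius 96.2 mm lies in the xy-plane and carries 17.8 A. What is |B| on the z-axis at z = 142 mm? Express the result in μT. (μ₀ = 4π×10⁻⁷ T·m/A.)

On the axis of a circular loop, B = μ₀IR² / [2(R²+z²)^(3/2)].
R² + z² = (0.0962)² + (0.142)² = 0.02942 m², and (R²+z²)^(3/2) = 5.05×10⁻³ m³.
B = (4π×10⁻⁷ × 17.8 × 0.009254) / (2 × 5.05×10⁻³) = 2.05×10⁻⁵ T.

B ≈ 20.5 μT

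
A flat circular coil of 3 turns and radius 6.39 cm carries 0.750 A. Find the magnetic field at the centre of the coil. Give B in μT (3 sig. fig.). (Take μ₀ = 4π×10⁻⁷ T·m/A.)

B ≈ 22.1 μT

For an N-turn flat coil, B = Nμ₀I/(2R) with R = 0.0639 m.
B = 3 × 7.37×10⁻⁶ T = 2.21×10⁻⁵ T.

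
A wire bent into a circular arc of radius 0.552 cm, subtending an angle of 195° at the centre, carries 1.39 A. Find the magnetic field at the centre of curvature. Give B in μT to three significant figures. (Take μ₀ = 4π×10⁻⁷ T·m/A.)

B ≈ 85.7 μT

The Biot–Savart field of a circular arc at its centre is B = μ₀Iφ/(4πR), with φ = 3.403 rad.
B = (4π×10⁻⁷ × 1.39 × 3.403) / (4π × 0.00552) = 8.57×10⁻⁵ T.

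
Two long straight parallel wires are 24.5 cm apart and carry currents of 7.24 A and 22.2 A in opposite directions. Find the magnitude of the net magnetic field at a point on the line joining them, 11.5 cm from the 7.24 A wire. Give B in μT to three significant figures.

B ≈ 46.7 μT

Each long wire gives B = μ₀I/(2πd). Distances are d₁ = 0.115 m and d₂ = 0.13 m.
B₁ = 1.26×10⁻⁵ T, B₂ = 3.42×10⁻⁵ T.
Between antiparallel currents both contributions point the same way, so they add. B = B₁ + B₂ = 1.26×10⁻⁵ + 3.42×10⁻⁵ = 4.67×10⁻⁵ T.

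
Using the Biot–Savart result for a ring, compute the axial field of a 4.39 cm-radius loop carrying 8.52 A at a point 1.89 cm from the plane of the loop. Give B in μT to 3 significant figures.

B ≈ 94.5 μT

On the axis of a circular loop, B = μ₀IR² / [2(R²+z²)^(3/2)].
R² + z² = (0.0439)² + (0.0189)² = 0.002284 m², and (R²+z²)^(3/2) = 1.09×10⁻⁴ m³.
B = (4π×10⁻⁷ × 8.52 × 0.001927) / (2 × 1.09×10⁻⁴) = 9.45×10⁻⁵ T.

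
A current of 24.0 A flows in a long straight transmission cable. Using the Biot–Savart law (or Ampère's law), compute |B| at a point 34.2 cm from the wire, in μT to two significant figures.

For an infinitely long straight wire, B = μ₀I/(2πd).
B = (4π×10⁻⁷ × 24.0) / (2π × 0.342) = 1.40×10⁻⁵ T.

B ≈ 14 μT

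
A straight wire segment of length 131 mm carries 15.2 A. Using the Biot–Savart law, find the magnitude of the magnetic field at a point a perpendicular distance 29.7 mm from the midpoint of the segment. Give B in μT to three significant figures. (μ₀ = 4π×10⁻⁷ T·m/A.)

B ≈ 93.2 μT

For a finite straight segment, B = (μ₀I/4πd)(sinθ₁ + sinθ₂), where θ₁, θ₂ are the angles from the perpendicular to each end.
The perpendicular from the point meets the wire at its midpoint, so each end is L/2 = 0.0655 m away along the wire.
sinθ₁ = 0.0655/√(0.0655²+0.0297²) = 0.9107; sinθ₂ = 0.0655/√(0.0655²+0.0297²) = 0.9107.
B = (4π×10⁻⁷ × 15.2) / (4π × 0.0297) × (0.9107 + 0.9107) = 9.32×10⁻⁵ T.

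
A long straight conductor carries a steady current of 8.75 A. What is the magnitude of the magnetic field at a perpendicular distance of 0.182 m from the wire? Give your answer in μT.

For an infinitely long straight wire, B = μ₀I/(2πd).
B = (4π×10⁻⁷ × 8.75) / (2π × 0.182) = 9.62×10⁻⁶ T.

B ≈ 9.62 μT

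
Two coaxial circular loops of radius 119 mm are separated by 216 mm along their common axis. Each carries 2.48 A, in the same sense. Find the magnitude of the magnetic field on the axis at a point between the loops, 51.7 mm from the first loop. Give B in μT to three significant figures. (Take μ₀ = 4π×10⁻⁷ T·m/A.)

Each loop contributes B = μ₀IR²/[2(R²+z²)^(3/2)] on the axis, with z measured from that loop.
Loop 1 (z = 0.0517 m): B₁ = 1.01×10⁻⁵ T. Loop 2 (z = 0.1643 m): B₂ = 2.64×10⁻⁶ T.
The fields add: B = B₁ + B₂ = 1.27×10⁻⁵ T.

B ≈ 12.7 μT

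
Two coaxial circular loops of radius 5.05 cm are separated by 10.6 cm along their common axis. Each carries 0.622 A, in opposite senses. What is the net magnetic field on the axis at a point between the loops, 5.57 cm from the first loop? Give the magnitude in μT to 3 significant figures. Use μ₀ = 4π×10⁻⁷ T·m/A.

B ≈ 0.407 μT

Each loop contributes B = μ₀IR²/[2(R²+z²)^(3/2)] on the axis, with z measured from that loop.
Loop 1 (z = 0.0557 m): B₁ = 2.35×10⁻⁶ T. Loop 2 (z = 0.0503 m): B₂ = 2.75×10⁻⁶ T.
The fields oppose: B = |B₁ − B₂| = 4.07×10⁻⁷ T.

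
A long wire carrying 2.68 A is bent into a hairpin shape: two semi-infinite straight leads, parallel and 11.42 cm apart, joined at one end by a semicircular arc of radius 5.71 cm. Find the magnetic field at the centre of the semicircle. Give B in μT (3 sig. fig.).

B ≈ 24.1 μT

The semicircular arc contributes B_arc = μ₀I·π/(4πR) = μ₀I/(4R) = 1.47×10⁻⁵ T.
Each semi-infinite lead is at perpendicular distance R = 0.0571 m from the centre, with the perpendicular foot at its near end, so it contributes μ₀I/(4πR); both point the same way, together 9.39×10⁻⁶ T.
Arc and leads all point the same direction: B = 1.47×10⁻⁵ + 9.39×10⁻⁶ = 2.41×10⁻⁵ T.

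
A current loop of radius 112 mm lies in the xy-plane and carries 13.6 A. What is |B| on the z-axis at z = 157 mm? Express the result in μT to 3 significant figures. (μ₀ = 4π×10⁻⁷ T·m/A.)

On the axis of a circular loop, B = μ₀IR² / [2(R²+z²)^(3/2)].
R² + z² = (0.112)² + (0.157)² = 0.03719 m², and (R²+z²)^(3/2) = 7.17×10⁻³ m³.
B = (4π×10⁻⁷ × 13.6 × 0.01254) / (2 × 7.17×10⁻³) = 1.49×10⁻⁵ T.

B ≈ 14.9 μT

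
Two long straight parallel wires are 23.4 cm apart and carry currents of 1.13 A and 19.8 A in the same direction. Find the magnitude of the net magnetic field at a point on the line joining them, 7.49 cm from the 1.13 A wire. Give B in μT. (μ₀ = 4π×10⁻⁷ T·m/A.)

B ≈ 21.9 μT

Each long wire gives B = μ₀I/(2πd). Distances are d₁ = 0.0749 m and d₂ = 0.1591 m.
B₁ = 3.02×10⁻⁶ T, B₂ = 2.49×10⁻⁵ T.
Between parallel currents the two contributions point in opposite directions, so they subtract. B = |B₁ − B₂| = |3.02×10⁻⁶ − 2.49×10⁻⁵| = 2.19×10⁻⁵ T.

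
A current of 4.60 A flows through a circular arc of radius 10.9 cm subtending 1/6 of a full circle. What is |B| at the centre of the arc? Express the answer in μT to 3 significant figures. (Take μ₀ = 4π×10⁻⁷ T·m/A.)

B ≈ 4.42 μT

The Biot–Savart field of a circular arc at its centre is B = μ₀Iφ/(4πR), with φ = 1.047 rad.
B = (4π×10⁻⁷ × 4.60 × 1.047) / (4π × 0.109) = 4.42×10⁻⁶ T.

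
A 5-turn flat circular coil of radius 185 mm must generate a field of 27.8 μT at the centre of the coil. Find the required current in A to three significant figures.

I ≈ 1.64 A

For an N-turn coil, B = Nμ₀I/(2R) with R = 0.185 m, so I = 2RB/(Nμ₀) = 2 × 0.185 × 2.78×10⁻⁵ / (5 × 4π×10⁻⁷) = 1.64 A.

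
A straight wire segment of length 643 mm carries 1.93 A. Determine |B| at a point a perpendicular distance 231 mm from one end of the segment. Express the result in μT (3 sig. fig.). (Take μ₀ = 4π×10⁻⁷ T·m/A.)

For a finite straight segment, B = (μ₀I/4πd)(sinθ₁ + sinθ₂), where θ₁, θ₂ are the angles from the perpendicular to each end.
The perpendicular foot is at one end, so the two end-offsets along the wire are 0 and L = 0.643 m.
sinθ₁ = 0/√(0²+0.231²) = 0.0000; sinθ₂ = 0.643/√(0.643²+0.231²) = 0.9411.
B = (4π×10⁻⁷ × 1.93) / (4π × 0.231) × (0.0000 + 0.9411) = 7.86×10⁻⁷ T.

B ≈ 0.786 μT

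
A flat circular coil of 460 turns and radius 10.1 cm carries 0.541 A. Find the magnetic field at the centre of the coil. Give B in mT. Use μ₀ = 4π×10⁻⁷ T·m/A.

B ≈ 1.55 mT

For an N-turn flat coil, B = Nμ₀I/(2R) with R = 0.101 m.
B = 460 × 3.37×10⁻⁶ T = 1.55×10⁻³ T.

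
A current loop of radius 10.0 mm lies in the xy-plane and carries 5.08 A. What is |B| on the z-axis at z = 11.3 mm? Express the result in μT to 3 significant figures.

B ≈ 92.9 μT

On the axis of a circular loop, B = μ₀IR² / [2(R²+z²)^(3/2)].
R² + z² = (0.01)² + (0.0113)² = 0.0002277 m², and (R²+z²)^(3/2) = 3.44×10⁻⁶ m³.
B = (4π×10⁻⁷ × 5.08 × 0.0001) / (2 × 3.44×10⁻⁶) = 9.29×10⁻⁵ T.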